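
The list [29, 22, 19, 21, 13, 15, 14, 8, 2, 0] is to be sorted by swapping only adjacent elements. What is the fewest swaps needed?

Swaps: 42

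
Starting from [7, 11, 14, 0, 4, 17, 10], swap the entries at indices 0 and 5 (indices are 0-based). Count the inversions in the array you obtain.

Positions 0 and 5 hold 7 and 17; after swapping, the array is [17, 11, 14, 0, 4, 7, 10].
Sweep left to right; for each value list the smaller values that follow it:
17: 6
11: 4
14: 4
0: 0
4: 0
7: 0
10: 0
Sum: 6 + 4 + 4 + 0 + 0 + 0 + 0 = 14

Inversions: 14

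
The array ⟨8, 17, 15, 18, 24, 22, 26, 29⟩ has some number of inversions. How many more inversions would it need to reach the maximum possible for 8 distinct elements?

Maximum inversions for 8 distinct elements is C(8, 2) = 8·7/2 = 28.
Current inversions — for each element, count later smaller elements:
8: 0
17: 1
15: 0
18: 0
24: 1
22: 0
26: 0
29: 0
Current total: 0 + 1 + 0 + 0 + 1 + 0 + 0 + 0 = 2
Shortfall: 28 − 2 = 26

26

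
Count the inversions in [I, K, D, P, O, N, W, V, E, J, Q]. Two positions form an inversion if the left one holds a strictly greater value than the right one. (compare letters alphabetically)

Sweep left to right; for each value list the smaller values that follow it:
I → D, E → 2
K → D, E, J → 3
D → none → 0
P → O, N, E, J → 4
O → N, E, J → 3
N → E, J → 2
W → V, E, J, Q → 4
V → E, J, Q → 3
E → none → 0
J → none → 0
Q → none → 0
Sum: 2 + 3 + 0 + 4 + 3 + 2 + 4 + 3 + 0 + 0 + 0 = 21

21 inversions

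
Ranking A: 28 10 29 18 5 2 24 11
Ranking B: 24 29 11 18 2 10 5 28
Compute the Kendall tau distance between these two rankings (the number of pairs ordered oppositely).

20

Assign each item its position (1..8) in the first ordering, then rewrite the second ordering as that position sequence:
positions: 28→1, 10→2, 29→3, 18→4, 5→5, 2→6, 24→7, 11→8
second ordering as positions: [7, 3, 8, 4, 6, 2, 5, 1]
Discordant pairs = inversions in this position sequence.
7: 3, 4, 6, 2, 5, 1 → 6
3: 2, 1 → 2
8: 4, 6, 2, 5, 1 → 5
4: 2, 1 → 2
6: 2, 5, 1 → 3
2: 1 → 1
5: 1 → 1
1: 0
Total: 6 + 2 + 5 + 2 + 3 + 1 + 1 + 0 = 20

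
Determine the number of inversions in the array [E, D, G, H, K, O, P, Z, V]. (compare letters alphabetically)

2 inversions

Count, for each position, how many later elements it exceeds:
E → D → 1
D → none → 0
G → none → 0
H → none → 0
K → none → 0
O → none → 0
P → none → 0
Z → V → 1
V → none → 0
Sum: 1 + 0 + 0 + 0 + 0 + 0 + 0 + 1 + 0 = 2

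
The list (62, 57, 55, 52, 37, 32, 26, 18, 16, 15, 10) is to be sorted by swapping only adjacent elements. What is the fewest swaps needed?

55

Minimum adjacent swaps = number of inversions (each swap of adjacent out-of-order elements removes one inversion and no swap can remove more).
Count inversions — for each element, later elements that are smaller:
62: 57, 55, 52, 37, 32, 26, 18, 16, 15, 10 → 10
57: 55, 52, 37, 32, 26, 18, 16, 15, 10 → 9
55: 52, 37, 32, 26, 18, 16, 15, 10 → 8
52: 37, 32, 26, 18, 16, 15, 10 → 7
37: 32, 26, 18, 16, 15, 10 → 6
32: 26, 18, 16, 15, 10 → 5
26: 18, 16, 15, 10 → 4
18: 16, 15, 10 → 3
16: 15, 10 → 2
15: 10 → 1
10: none → 0
Total inversions: 10 + 9 + 8 + 7 + 6 + 5 + 4 + 3 + 2 + 1 + 0 = 55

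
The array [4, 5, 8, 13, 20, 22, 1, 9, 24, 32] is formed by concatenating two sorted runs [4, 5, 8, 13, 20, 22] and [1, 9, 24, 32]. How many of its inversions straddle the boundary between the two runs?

Count, for every r in R, how many entries of L exceed r:
r = 1: 4, 5, 8, 13, 20, 22 → 6
r = 9: 13, 20, 22 → 3
r = 24: none → 0
r = 32: none → 0
Cross-inversions: 6 + 3 + 0 + 0 = 9

Split inversions: 9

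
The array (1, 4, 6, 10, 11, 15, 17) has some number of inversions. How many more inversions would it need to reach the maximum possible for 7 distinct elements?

Maximum inversions for 7 distinct elements is C(7, 2) = 7·6/2 = 21.
Current inversions — for each element, count later smaller elements:
1: 0
4: 0
6: 0
10: 0
11: 0
15: 0
17: 0
Current total: 0 + 0 + 0 + 0 + 0 + 0 + 0 = 0
Shortfall: 21 − 0 = 21

21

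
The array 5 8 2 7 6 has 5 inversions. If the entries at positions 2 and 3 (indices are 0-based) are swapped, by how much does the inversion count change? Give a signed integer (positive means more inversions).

+1

Positions 2 and 3 hold 2 and 7; after swapping, the array is [5, 8, 7, 2, 6].
For each element, count later entries that are smaller:
5 → 2 → 1
8 → 7, 2, 6 → 3
7 → 2, 6 → 2
2 → none → 0
6 → none → 0
Sum: 1 + 3 + 2 + 0 + 0 = 6
Change: 6 − 5 = +1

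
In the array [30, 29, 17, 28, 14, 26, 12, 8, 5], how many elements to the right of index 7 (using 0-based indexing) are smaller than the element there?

The element at index 7 is 8.
Elements after it: 5
Those smaller than 8: 5

1 such element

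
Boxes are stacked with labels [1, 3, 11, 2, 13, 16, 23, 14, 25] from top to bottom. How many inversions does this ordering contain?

Count, for each position, how many later elements it exceeds:
1 → none → 0
3 → 2 → 1
11 → 2 → 1
2 → none → 0
13 → none → 0
16 → 14 → 1
23 → 14 → 1
14 → none → 0
25 → none → 0
Sum: 0 + 1 + 1 + 0 + 0 + 1 + 1 + 0 + 0 = 4

4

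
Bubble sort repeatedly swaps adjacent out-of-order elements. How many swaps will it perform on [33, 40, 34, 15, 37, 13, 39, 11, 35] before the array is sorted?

Swaps: 21

The minimum number of adjacent swaps to sort an array equals its inversion count, since every such swap removes exactly one inversion.
Count inversions — for each element, later elements that are smaller:
33: 15, 13, 11 → 3
40: 34, 15, 37, 13, 39, 11, 35 → 7
34: 15, 13, 11 → 3
15: 13, 11 → 2
37: 13, 11, 35 → 3
13: 11 → 1
39: 11, 35 → 2
11: none → 0
35: none → 0
Total inversions: 3 + 7 + 3 + 2 + 3 + 1 + 2 + 0 + 0 = 21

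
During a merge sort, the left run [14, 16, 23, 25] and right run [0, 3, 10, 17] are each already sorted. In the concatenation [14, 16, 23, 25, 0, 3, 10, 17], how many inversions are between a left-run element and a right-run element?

14

For each element r of the right run, count left-run elements greater than r:
r = 0: 14, 16, 23, 25 → 4
r = 3: 14, 16, 23, 25 → 4
r = 10: 14, 16, 23, 25 → 4
r = 17: 23, 25 → 2
Cross-inversions: 4 + 4 + 4 + 2 = 14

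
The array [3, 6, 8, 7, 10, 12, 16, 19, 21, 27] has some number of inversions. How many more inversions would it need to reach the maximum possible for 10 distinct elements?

Maximum inversions for 10 distinct elements is C(10, 2) = 10·9/2 = 45.
Current inversions — for each element, count later smaller elements:
3: 0
6: 0
8: 1
7: 0
10: 0
12: 0
16: 0
19: 0
21: 0
27: 0
Current total: 0 + 0 + 1 + 0 + 0 + 0 + 0 + 0 + 0 + 0 = 1
Shortfall: 45 − 1 = 44

44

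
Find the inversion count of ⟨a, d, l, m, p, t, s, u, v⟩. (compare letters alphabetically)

1 inversion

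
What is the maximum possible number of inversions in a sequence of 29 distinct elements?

Inversions: 406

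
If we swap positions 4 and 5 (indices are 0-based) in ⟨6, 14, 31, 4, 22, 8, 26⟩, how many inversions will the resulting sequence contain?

Inversions: 7

Positions 4 and 5 hold 22 and 8; after swapping, the array is [6, 14, 31, 4, 8, 22, 26].
Count, for each position, how many later elements it exceeds:
6 → 4 → 1
14 → 4, 8 → 2
31 → 4, 8, 22, 26 → 4
4 → none → 0
8 → none → 0
22 → none → 0
26 → none → 0
Sum: 1 + 2 + 4 + 0 + 0 + 0 + 0 = 7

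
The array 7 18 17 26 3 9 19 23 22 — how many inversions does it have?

12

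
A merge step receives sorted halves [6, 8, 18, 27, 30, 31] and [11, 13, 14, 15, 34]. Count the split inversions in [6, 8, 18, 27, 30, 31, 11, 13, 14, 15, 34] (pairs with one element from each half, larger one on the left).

For each element r of the right run, count left-run elements greater than r:
r = 11: 18, 27, 30, 31 → 4
r = 13: 18, 27, 30, 31 → 4
r = 14: 18, 27, 30, 31 → 4
r = 15: 18, 27, 30, 31 → 4
r = 34: none → 0
Cross-inversions: 4 + 4 + 4 + 4 + 0 = 16

16 split inversions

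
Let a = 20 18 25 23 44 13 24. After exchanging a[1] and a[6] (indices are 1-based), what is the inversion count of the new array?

6 inversions

Positions 1 and 6 hold 20 and 13; after swapping, the array is [13, 18, 25, 23, 44, 20, 24].
Element-by-element contributions:
13 → none → 0
18 → none → 0
25 → 23, 20, 24 → 3
23 → 20 → 1
44 → 20, 24 → 2
20 → none → 0
24 → none → 0
Sum: 0 + 0 + 3 + 1 + 2 + 0 + 0 = 6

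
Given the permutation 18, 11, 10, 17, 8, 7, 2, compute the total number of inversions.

For each element, count later entries that are smaller:
18: 6
11: 4
10: 3
17: 3
8: 2
7: 1
2: 0
Sum: 6 + 4 + 3 + 3 + 2 + 1 + 0 = 19

19 inversions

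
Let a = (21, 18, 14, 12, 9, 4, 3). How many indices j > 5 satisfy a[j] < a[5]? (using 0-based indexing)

1

The element at index 5 is 4.
Elements after it: 3
Those smaller than 4: 3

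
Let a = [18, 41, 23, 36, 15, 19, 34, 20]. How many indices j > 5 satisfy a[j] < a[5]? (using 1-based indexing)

0

The element at index 5 is 15.
Elements after it: 19, 34, 20
None of them are smaller than 15.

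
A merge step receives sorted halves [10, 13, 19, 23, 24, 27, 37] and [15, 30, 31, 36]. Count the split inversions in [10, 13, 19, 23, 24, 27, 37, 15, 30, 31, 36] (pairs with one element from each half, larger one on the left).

Count, for every r in R, how many entries of L exceed r:
r = 15: 19, 23, 24, 27, 37 → 5
r = 30: 37 → 1
r = 31: 37 → 1
r = 36: 37 → 1
Cross-inversions: 5 + 1 + 1 + 1 = 8

8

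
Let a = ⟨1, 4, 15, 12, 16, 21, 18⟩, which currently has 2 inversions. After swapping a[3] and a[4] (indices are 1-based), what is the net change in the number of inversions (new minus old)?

Positions 3 and 4 hold 15 and 12; after swapping, the array is [1, 4, 12, 15, 16, 21, 18].
Count, for each position, how many later elements it exceeds:
1 → none → 0
4 → none → 0
12 → none → 0
15 → none → 0
16 → none → 0
21 → 18 → 1
18 → none → 0
Sum: 0 + 0 + 0 + 0 + 0 + 1 + 0 = 1
Change: 1 − 2 = -1

-1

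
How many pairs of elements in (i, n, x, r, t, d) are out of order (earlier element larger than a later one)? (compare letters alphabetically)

7 inversions

For each element, count later entries that are smaller:
i → d → 1
n → d → 1
x → r, t, d → 3
r → d → 1
t → d → 1
d → none → 0
Sum: 1 + 1 + 3 + 1 + 1 + 0 = 7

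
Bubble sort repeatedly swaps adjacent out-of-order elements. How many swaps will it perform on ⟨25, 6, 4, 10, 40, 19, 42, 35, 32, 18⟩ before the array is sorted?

17

The minimum number of adjacent swaps to sort an array equals its inversion count, since every such swap removes exactly one inversion.
Count inversions — for each element, later elements that are smaller:
25: 6, 4, 10, 19, 18 → 5
6: 4 → 1
4: none → 0
10: none → 0
40: 19, 35, 32, 18 → 4
19: 18 → 1
42: 35, 32, 18 → 3
35: 32, 18 → 2
32: 18 → 1
18: none → 0
Total inversions: 5 + 1 + 0 + 0 + 4 + 1 + 3 + 2 + 1 + 0 = 17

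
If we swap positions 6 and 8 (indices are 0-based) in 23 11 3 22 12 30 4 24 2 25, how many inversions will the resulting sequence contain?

Positions 6 and 8 hold 4 and 2; after swapping, the array is [23, 11, 3, 22, 12, 30, 2, 24, 4, 25].
Element-by-element contributions:
23: 6
11: 3
3: 1
22: 3
12: 2
30: 4
2: 0
24: 1
4: 0
25: 0
Sum: 6 + 3 + 1 + 3 + 2 + 4 + 0 + 1 + 0 + 0 = 20

20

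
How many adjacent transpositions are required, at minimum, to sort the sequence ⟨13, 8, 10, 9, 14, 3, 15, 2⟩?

16

Each adjacent swap fixes exactly one inversion, so the minimum swap count equals the number of inversions.
Count inversions — for each element, later elements that are smaller:
13: 8, 10, 9, 3, 2 → 5
8: 3, 2 → 2
10: 9, 3, 2 → 3
9: 3, 2 → 2
14: 3, 2 → 2
3: 2 → 1
15: 2 → 1
2: none → 0
Total inversions: 5 + 2 + 3 + 2 + 2 + 1 + 1 + 0 = 16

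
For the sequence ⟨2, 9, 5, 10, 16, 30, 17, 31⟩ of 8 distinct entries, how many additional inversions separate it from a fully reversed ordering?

26

Maximum inversions for 8 distinct elements is C(8, 2) = 8·7/2 = 28.
Current inversions — for each element, count later smaller elements:
2: 0
9: 1
5: 0
10: 0
16: 0
30: 1
17: 0
31: 0
Current total: 0 + 1 + 0 + 0 + 0 + 1 + 0 + 0 = 2
Shortfall: 28 − 2 = 26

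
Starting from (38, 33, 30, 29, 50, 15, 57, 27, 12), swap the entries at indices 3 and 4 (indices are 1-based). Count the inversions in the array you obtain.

24 inversions

Positions 3 and 4 hold 30 and 29; after swapping, the array is [38, 33, 29, 30, 50, 15, 57, 27, 12].
Sweep left to right; for each value list the smaller values that follow it:
38 → 33, 29, 30, 15, 27, 12 → 6
33 → 29, 30, 15, 27, 12 → 5
29 → 15, 27, 12 → 3
30 → 15, 27, 12 → 3
50 → 15, 27, 12 → 3
15 → 12 → 1
57 → 27, 12 → 2
27 → 12 → 1
12 → none → 0
Sum: 6 + 5 + 3 + 3 + 3 + 1 + 2 + 1 + 0 = 24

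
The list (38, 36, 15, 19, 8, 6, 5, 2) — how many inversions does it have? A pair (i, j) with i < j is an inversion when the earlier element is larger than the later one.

There are 27 inversions.

Count, for each position, how many later elements it exceeds:
38: 7
36: 6
15: 4
19: 4
8: 3
6: 2
5: 1
2: 0
Sum: 7 + 6 + 4 + 4 + 3 + 2 + 1 + 0 = 27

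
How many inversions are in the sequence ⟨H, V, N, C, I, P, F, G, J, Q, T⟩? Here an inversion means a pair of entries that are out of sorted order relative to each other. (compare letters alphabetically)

For each element, count later entries that are smaller:
H: 3
V: 9
N: 5
C: 0
I: 2
P: 3
F: 0
G: 0
J: 0
Q: 0
T: 0
Sum: 3 + 9 + 5 + 0 + 2 + 3 + 0 + 0 + 0 + 0 + 0 = 22

Inversions: 22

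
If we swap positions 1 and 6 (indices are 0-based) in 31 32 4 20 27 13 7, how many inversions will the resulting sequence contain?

8 inversions

Positions 1 and 6 hold 32 and 7; after swapping, the array is [31, 7, 4, 20, 27, 13, 32].
Element-by-element contributions:
31 → 7, 4, 20, 27, 13 → 5
7 → 4 → 1
4 → none → 0
20 → 13 → 1
27 → 13 → 1
13 → none → 0
32 → none → 0
Sum: 5 + 1 + 0 + 1 + 1 + 0 + 0 = 8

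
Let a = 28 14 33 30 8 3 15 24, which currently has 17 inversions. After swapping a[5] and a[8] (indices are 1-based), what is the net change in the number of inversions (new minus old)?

+3

Positions 5 and 8 hold 8 and 24; after swapping, the array is [28, 14, 33, 30, 24, 3, 15, 8].
For each element, count later entries that are smaller:
28 → 14, 24, 3, 15, 8 → 5
14 → 3, 8 → 2
33 → 30, 24, 3, 15, 8 → 5
30 → 24, 3, 15, 8 → 4
24 → 3, 15, 8 → 3
3 → none → 0
15 → 8 → 1
8 → none → 0
Sum: 5 + 2 + 5 + 4 + 3 + 0 + 1 + 0 = 20
Change: 20 − 17 = +3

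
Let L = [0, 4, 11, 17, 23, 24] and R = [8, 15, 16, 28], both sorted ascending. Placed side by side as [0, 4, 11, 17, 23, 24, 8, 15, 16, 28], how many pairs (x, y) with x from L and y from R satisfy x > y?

For each element r of the right run, count left-run elements greater than r:
r = 8: 11, 17, 23, 24 → 4
r = 15: 17, 23, 24 → 3
r = 16: 17, 23, 24 → 3
r = 28: none → 0
Cross-inversions: 4 + 3 + 3 + 0 = 10

10 split inversions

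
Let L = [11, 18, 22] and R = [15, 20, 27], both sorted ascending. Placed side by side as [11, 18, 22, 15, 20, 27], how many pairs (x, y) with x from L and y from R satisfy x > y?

Count, for every r in R, how many entries of L exceed r:
r = 15: 18, 22 → 2
r = 20: 22 → 1
r = 27: none → 0
Cross-inversions: 2 + 1 + 0 = 3

3 split inversions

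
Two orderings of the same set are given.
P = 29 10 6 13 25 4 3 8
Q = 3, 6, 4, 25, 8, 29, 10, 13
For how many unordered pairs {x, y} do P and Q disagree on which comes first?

Disagreeing pairs: 18

Assign each item its position (1..8) in the first ordering, then rewrite the second ordering as that position sequence:
positions: 29→1, 10→2, 6→3, 13→4, 25→5, 4→6, 3→7, 8→8
second ordering as positions: [7, 3, 6, 5, 8, 1, 2, 4]
Discordant pairs = inversions in this position sequence.
7: 3, 6, 5, 1, 2, 4 → 6
3: 1, 2 → 2
6: 5, 1, 2, 4 → 4
5: 1, 2, 4 → 3
8: 1, 2, 4 → 3
1: 0
2: 0
4: 0
Total: 6 + 2 + 4 + 3 + 3 + 0 + 0 + 0 = 18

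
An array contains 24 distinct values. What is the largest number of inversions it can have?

276

A reversed (strictly descending) arrangement makes every pair an inversion, giving C(24, 2) inversions.
C(24, 2) = 24·23/2 = 276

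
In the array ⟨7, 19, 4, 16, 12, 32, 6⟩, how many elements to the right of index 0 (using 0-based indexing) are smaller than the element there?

2

The element at index 0 is 7.
Elements after it: 19, 4, 16, 12, 32, 6
Those smaller than 7: 4, 6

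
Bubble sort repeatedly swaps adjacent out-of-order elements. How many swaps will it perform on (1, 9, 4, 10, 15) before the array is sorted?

Each adjacent swap fixes exactly one inversion, so the minimum swap count equals the number of inversions.
Count inversions — for each element, later elements that are smaller:
1: none → 0
9: 4 → 1
4: none → 0
10: none → 0
15: none → 0
Total inversions: 0 + 1 + 0 + 0 + 0 = 1

1 adjacent swap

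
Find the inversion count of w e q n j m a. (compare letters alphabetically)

There are 16 inversions.

Element-by-element contributions:
w: 6
e: 1
q: 4
n: 3
j: 1
m: 1
a: 0
Sum: 6 + 1 + 4 + 3 + 1 + 1 + 0 = 16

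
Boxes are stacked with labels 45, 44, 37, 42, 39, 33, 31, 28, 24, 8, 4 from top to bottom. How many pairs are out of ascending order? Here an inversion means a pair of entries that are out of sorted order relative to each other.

Sweep left to right; for each value list the smaller values that follow it:
45: 10
44: 9
37: 6
42: 7
39: 6
33: 5
31: 4
28: 3
24: 2
8: 1
4: 0
Sum: 10 + 9 + 6 + 7 + 6 + 5 + 4 + 3 + 2 + 1 + 0 = 53

There are 53 inversions.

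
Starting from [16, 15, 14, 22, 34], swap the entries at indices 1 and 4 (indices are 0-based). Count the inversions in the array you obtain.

Positions 1 and 4 hold 15 and 34; after swapping, the array is [16, 34, 14, 22, 15].
Sweep left to right; for each value list the smaller values that follow it:
16: 2
34: 3
14: 0
22: 1
15: 0
Sum: 2 + 3 + 0 + 1 + 0 = 6

6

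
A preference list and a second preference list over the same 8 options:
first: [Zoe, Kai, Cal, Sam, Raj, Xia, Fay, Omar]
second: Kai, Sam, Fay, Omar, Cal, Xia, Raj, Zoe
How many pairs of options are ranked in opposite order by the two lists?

15 pairs

Assign each item its position (1..8) in the first ordering, then rewrite the second ordering as that position sequence:
positions: Zoe→1, Kai→2, Cal→3, Sam→4, Raj→5, Xia→6, Fay→7, Omar→8
second ordering as positions: [2, 4, 7, 8, 3, 6, 5, 1]
Discordant pairs = inversions in this position sequence.
2: 1 → 1
4: 3, 1 → 2
7: 3, 6, 5, 1 → 4
8: 3, 6, 5, 1 → 4
3: 1 → 1
6: 5, 1 → 2
5: 1 → 1
1: 0
Total: 1 + 2 + 4 + 4 + 1 + 2 + 1 + 0 = 15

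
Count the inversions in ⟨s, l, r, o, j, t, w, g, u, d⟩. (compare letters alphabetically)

Count, for each position, how many later elements it exceeds:
s: 6
l: 3
r: 4
o: 3
j: 2
t: 2
w: 3
g: 1
u: 1
d: 0
Sum: 6 + 3 + 4 + 3 + 2 + 2 + 3 + 1 + 1 + 0 = 25

25 out-of-order pairs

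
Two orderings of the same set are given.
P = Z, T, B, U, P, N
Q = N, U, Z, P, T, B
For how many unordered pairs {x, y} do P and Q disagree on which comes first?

10

Assign each item its position (1..6) in the first ordering, then rewrite the second ordering as that position sequence:
positions: Z→1, T→2, B→3, U→4, P→5, N→6
second ordering as positions: [6, 4, 1, 5, 2, 3]
Discordant pairs = inversions in this position sequence.
6: 4, 1, 5, 2, 3 → 5
4: 1, 2, 3 → 3
1: 0
5: 2, 3 → 2
2: 0
3: 0
Total: 5 + 3 + 0 + 2 + 0 + 0 = 10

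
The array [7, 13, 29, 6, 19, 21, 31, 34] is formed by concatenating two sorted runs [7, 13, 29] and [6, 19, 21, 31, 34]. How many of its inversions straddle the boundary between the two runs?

5 cross-inversions

Take each right-half value and tally the left-half values above it:
r = 6: 7, 13, 29 → 3
r = 19: 29 → 1
r = 21: 29 → 1
r = 31: none → 0
r = 34: none → 0
Cross-inversions: 3 + 1 + 1 + 0 + 0 = 5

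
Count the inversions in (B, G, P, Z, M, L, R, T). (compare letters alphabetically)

There are 7 inversions.

Sweep left to right; for each value list the smaller values that follow it:
B: 0
G: 0
P: 2
Z: 4
M: 1
L: 0
R: 0
T: 0
Sum: 0 + 0 + 2 + 4 + 1 + 0 + 0 + 0 = 7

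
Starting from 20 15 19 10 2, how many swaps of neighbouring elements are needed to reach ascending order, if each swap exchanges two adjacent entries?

The minimum number of adjacent swaps to sort an array equals its inversion count, since every such swap removes exactly one inversion.
Count inversions — for each element, later elements that are smaller:
20: 15, 19, 10, 2 → 4
15: 10, 2 → 2
19: 10, 2 → 2
10: 2 → 1
2: none → 0
Total inversions: 4 + 2 + 2 + 1 + 0 = 9

There are 9 swaps.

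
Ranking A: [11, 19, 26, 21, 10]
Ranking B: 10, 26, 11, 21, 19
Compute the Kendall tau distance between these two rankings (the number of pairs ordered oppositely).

There are 7 discordant pairs.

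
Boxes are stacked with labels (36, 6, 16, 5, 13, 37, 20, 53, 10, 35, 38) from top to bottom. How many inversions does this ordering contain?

Inversions: 19

Sweep left to right; for each value list the smaller values that follow it:
36: 7
6: 1
16: 3
5: 0
13: 1
37: 3
20: 1
53: 3
10: 0
35: 0
38: 0
Sum: 7 + 1 + 3 + 0 + 1 + 3 + 1 + 3 + 0 + 0 + 0 = 19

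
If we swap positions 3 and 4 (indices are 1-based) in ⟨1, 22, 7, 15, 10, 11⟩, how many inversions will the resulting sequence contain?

There are 7 inversions.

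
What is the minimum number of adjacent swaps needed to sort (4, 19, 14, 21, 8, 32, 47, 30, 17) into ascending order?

11

Minimum adjacent swaps = number of inversions (each swap of adjacent out-of-order elements removes one inversion and no swap can remove more).
Count inversions — for each element, later elements that are smaller:
4: none → 0
19: 14, 8, 17 → 3
14: 8 → 1
21: 8, 17 → 2
8: none → 0
32: 30, 17 → 2
47: 30, 17 → 2
30: 17 → 1
17: none → 0
Total inversions: 0 + 3 + 1 + 2 + 0 + 2 + 2 + 1 + 0 = 11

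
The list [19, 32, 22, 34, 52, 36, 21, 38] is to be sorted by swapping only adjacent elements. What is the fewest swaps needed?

Each adjacent swap fixes exactly one inversion, so the minimum swap count equals the number of inversions.
Count inversions — for each element, later elements that are smaller:
19: none → 0
32: 22, 21 → 2
22: 21 → 1
34: 21 → 1
52: 36, 21, 38 → 3
36: 21 → 1
21: none → 0
38: none → 0
Total inversions: 0 + 2 + 1 + 1 + 3 + 1 + 0 + 0 = 8

8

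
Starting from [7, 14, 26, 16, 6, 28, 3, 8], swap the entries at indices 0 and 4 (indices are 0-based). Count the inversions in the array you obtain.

14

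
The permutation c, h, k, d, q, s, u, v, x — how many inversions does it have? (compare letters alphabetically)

2 out-of-order pairs

Count, for each position, how many later elements it exceeds:
c: 0
h: 1
k: 1
d: 0
q: 0
s: 0
u: 0
v: 0
x: 0
Sum: 0 + 1 + 1 + 0 + 0 + 0 + 0 + 0 + 0 = 2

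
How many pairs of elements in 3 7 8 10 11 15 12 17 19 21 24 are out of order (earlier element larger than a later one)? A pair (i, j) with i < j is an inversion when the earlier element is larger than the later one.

Count, for each position, how many later elements it exceeds:
3: 0
7: 0
8: 0
10: 0
11: 0
15: 1
12: 0
17: 0
19: 0
21: 0
24: 0
Sum: 0 + 0 + 0 + 0 + 0 + 1 + 0 + 0 + 0 + 0 + 0 = 1

1 inversion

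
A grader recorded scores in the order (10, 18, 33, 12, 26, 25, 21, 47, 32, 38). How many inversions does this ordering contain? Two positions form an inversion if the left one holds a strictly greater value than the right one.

For each element, count later entries that are smaller:
10: 0
18: 1
33: 5
12: 0
26: 2
25: 1
21: 0
47: 2
32: 0
38: 0
Sum: 0 + 1 + 5 + 0 + 2 + 1 + 0 + 2 + 0 + 0 = 11

11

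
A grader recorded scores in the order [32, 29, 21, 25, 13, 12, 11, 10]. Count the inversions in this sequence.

27 inversions

For each element, count later entries that are smaller:
32 → 29, 21, 25, 13, 12, 11, 10 → 7
29 → 21, 25, 13, 12, 11, 10 → 6
21 → 13, 12, 11, 10 → 4
25 → 13, 12, 11, 10 → 4
13 → 12, 11, 10 → 3
12 → 11, 10 → 2
11 → 10 → 1
10 → none → 0
Sum: 7 + 6 + 4 + 4 + 3 + 2 + 1 + 0 = 27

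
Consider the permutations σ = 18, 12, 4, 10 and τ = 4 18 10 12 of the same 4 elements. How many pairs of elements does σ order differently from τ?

3 discordant pairs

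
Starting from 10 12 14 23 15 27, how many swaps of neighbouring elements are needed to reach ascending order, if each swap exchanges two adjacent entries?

1

The minimum number of adjacent swaps to sort an array equals its inversion count, since every such swap removes exactly one inversion.
Count inversions — for each element, later elements that are smaller:
10: none → 0
12: none → 0
14: none → 0
23: 15 → 1
15: none → 0
27: none → 0
Total inversions: 0 + 0 + 0 + 1 + 0 + 0 = 1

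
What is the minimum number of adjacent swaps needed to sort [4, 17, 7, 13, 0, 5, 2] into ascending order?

14

Minimum adjacent swaps = number of inversions (each swap of adjacent out-of-order elements removes one inversion and no swap can remove more).
Count inversions — for each element, later elements that are smaller:
4: 0, 2 → 2
17: 7, 13, 0, 5, 2 → 5
7: 0, 5, 2 → 3
13: 0, 5, 2 → 3
0: none → 0
5: 2 → 1
2: none → 0
Total inversions: 2 + 5 + 3 + 3 + 0 + 1 + 0 = 14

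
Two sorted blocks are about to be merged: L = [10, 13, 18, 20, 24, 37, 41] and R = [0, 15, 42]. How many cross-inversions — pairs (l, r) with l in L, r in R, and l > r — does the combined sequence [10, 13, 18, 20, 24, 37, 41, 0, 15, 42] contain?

Take each right-half value and tally the left-half values above it:
r = 0: 10, 13, 18, 20, 24, 37, 41 → 7
r = 15: 18, 20, 24, 37, 41 → 5
r = 42: none → 0
Cross-inversions: 7 + 5 + 0 = 12

12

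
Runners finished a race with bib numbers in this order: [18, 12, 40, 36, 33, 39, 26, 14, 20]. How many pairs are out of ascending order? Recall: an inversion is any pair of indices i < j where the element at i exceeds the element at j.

Count, for each position, how many later elements it exceeds:
18: 2
12: 0
40: 6
36: 4
33: 3
39: 3
26: 2
14: 0
20: 0
Sum: 2 + 0 + 6 + 4 + 3 + 3 + 2 + 0 + 0 = 20

20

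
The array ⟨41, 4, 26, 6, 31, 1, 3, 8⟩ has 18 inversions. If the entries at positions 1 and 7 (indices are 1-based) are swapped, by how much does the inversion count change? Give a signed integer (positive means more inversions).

-9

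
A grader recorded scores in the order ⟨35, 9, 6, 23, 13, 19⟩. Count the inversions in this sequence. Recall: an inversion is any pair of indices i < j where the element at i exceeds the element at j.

8

For each element, count later entries that are smaller:
35: 5
9: 1
6: 0
23: 2
13: 0
19: 0
Sum: 5 + 1 + 0 + 2 + 0 + 0 = 8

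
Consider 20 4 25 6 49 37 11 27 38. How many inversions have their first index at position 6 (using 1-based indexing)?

2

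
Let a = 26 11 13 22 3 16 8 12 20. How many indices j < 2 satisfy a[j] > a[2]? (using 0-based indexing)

1

The element at index 2 is 13.
Elements before it: 26, 11
Those larger than 13: 26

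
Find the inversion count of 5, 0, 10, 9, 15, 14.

There are 3 inversions.

Element-by-element contributions:
5 → 0 → 1
0 → none → 0
10 → 9 → 1
9 → none → 0
15 → 14 → 1
14 → none → 0
Sum: 1 + 0 + 1 + 0 + 1 + 0 = 3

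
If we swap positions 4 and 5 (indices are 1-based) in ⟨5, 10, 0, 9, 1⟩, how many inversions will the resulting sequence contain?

5 inversions

Positions 4 and 5 hold 9 and 1; after swapping, the array is [5, 10, 0, 1, 9].
For each element, count later entries that are smaller:
5 → 0, 1 → 2
10 → 0, 1, 9 → 3
0 → none → 0
1 → none → 0
9 → none → 0
Sum: 2 + 3 + 0 + 0 + 0 = 5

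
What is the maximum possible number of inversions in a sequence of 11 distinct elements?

There are 55 inversions.

The maximum occurs when the array is in strictly decreasing order: every one of the C(11, 2) pairs is inverted.
C(11, 2) = 11·10/2 = 55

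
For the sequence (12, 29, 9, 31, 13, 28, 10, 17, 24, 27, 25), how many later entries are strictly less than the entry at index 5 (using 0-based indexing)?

The element at index 5 is 28.
Elements after it: 10, 17, 24, 27, 25
Those smaller than 28: 10, 17, 24, 27, 25

5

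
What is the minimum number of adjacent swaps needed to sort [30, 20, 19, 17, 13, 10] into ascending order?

Minimum adjacent swaps = number of inversions (each swap of adjacent out-of-order elements removes one inversion and no swap can remove more).
Count inversions — for each element, later elements that are smaller:
30: 20, 19, 17, 13, 10 → 5
20: 19, 17, 13, 10 → 4
19: 17, 13, 10 → 3
17: 13, 10 → 2
13: 10 → 1
10: none → 0
Total inversions: 5 + 4 + 3 + 2 + 1 + 0 = 15

15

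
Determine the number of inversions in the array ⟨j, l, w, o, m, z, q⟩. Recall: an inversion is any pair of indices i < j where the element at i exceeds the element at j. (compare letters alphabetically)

5 inversions

Count, for each position, how many later elements it exceeds:
j: 0
l: 0
w: 3
o: 1
m: 0
z: 1
q: 0
Sum: 0 + 0 + 3 + 1 + 0 + 1 + 0 = 5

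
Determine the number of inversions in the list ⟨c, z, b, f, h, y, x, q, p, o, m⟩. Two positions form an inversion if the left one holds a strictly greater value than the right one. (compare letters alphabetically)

Element-by-element contributions:
c → b → 1
z → b, f, h, y, x, q, p, o, m → 9
b → none → 0
f → none → 0
h → none → 0
y → x, q, p, o, m → 5
x → q, p, o, m → 4
q → p, o, m → 3
p → o, m → 2
o → m → 1
m → none → 0
Sum: 1 + 9 + 0 + 0 + 0 + 5 + 4 + 3 + 2 + 1 + 0 = 25

25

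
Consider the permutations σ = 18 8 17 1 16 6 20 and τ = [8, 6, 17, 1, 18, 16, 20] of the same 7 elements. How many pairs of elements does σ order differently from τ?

7

Assign each item its position (1..7) in the first ordering, then rewrite the second ordering as that position sequence:
positions: 18→1, 8→2, 17→3, 1→4, 16→5, 6→6, 20→7
second ordering as positions: [2, 6, 3, 4, 1, 5, 7]
Discordant pairs = inversions in this position sequence.
2: 1 → 1
6: 3, 4, 1, 5 → 4
3: 1 → 1
4: 1 → 1
1: 0
5: 0
7: 0
Total: 1 + 4 + 1 + 1 + 0 + 0 + 0 = 7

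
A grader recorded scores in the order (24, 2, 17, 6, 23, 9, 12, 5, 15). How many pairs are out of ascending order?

Sweep left to right; for each value list the smaller values that follow it:
24: 8
2: 0
17: 5
6: 1
23: 4
9: 1
12: 1
5: 0
15: 0
Sum: 8 + 0 + 5 + 1 + 4 + 1 + 1 + 0 + 0 = 20

20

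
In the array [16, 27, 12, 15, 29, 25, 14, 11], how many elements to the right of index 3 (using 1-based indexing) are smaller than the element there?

The element at index 3 is 12.
Elements after it: 15, 29, 25, 14, 11
Those smaller than 12: 11

1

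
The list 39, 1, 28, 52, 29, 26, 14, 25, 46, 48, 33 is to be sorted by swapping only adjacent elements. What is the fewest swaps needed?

There are 24 swaps.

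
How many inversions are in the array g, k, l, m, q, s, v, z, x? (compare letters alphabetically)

1 inversion

Sweep left to right; for each value list the smaller values that follow it:
g → none → 0
k → none → 0
l → none → 0
m → none → 0
q → none → 0
s → none → 0
v → none → 0
z → x → 1
x → none → 0
Sum: 0 + 0 + 0 + 0 + 0 + 0 + 0 + 1 + 0 = 1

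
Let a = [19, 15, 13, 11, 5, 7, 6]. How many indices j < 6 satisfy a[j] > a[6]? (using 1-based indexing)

4

The element at index 6 is 7.
Elements before it: 19, 15, 13, 11, 5
Those larger than 7: 19, 15, 13, 11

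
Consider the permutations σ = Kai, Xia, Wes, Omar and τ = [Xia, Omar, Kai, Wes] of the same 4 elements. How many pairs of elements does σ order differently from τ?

Assign each item its position (1..4) in the first ordering, then rewrite the second ordering as that position sequence:
positions: Kai→1, Xia→2, Wes→3, Omar→4
second ordering as positions: [2, 4, 1, 3]
Discordant pairs = inversions in this position sequence.
2: 1 → 1
4: 1, 3 → 2
1: 0
3: 0
Total: 1 + 2 + 0 + 0 = 3

3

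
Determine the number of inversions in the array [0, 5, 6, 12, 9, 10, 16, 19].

2 out-of-order pairs

Count, for each position, how many later elements it exceeds:
0: 0
5: 0
6: 0
12: 2
9: 0
10: 0
16: 0
19: 0
Sum: 0 + 0 + 0 + 2 + 0 + 0 + 0 + 0 = 2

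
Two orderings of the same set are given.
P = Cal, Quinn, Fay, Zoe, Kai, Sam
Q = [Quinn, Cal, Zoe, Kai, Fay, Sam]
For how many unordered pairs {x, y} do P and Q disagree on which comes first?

3 disagreeing pairs

Assign each item its position (1..6) in the first ordering, then rewrite the second ordering as that position sequence:
positions: Cal→1, Quinn→2, Fay→3, Zoe→4, Kai→5, Sam→6
second ordering as positions: [2, 1, 4, 5, 3, 6]
Discordant pairs = inversions in this position sequence.
2: 1 → 1
1: 0
4: 3 → 1
5: 3 → 1
3: 0
6: 0
Total: 1 + 0 + 1 + 1 + 0 + 0 = 3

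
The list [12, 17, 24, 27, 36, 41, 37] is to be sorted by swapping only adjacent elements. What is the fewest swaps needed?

The minimum number of adjacent swaps to sort an array equals its inversion count, since every such swap removes exactly one inversion.
Count inversions — for each element, later elements that are smaller:
12: none → 0
17: none → 0
24: none → 0
27: none → 0
36: none → 0
41: 37 → 1
37: none → 0
Total inversions: 0 + 0 + 0 + 0 + 0 + 1 + 0 = 1

1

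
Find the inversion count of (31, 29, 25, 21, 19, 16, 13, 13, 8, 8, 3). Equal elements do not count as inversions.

Element-by-element contributions:
31: 10
29: 9
25: 8
21: 7
19: 6
16: 5
13: 3
13: 3
8: 1
8: 1
3: 0
Sum: 10 + 9 + 8 + 7 + 6 + 5 + 3 + 3 + 1 + 1 + 0 = 53

53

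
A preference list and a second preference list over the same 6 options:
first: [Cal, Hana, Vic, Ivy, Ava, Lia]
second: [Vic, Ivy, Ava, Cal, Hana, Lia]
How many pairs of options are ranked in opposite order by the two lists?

6

Assign each item its position (1..6) in the first ordering, then rewrite the second ordering as that position sequence:
positions: Cal→1, Hana→2, Vic→3, Ivy→4, Ava→5, Lia→6
second ordering as positions: [3, 4, 5, 1, 2, 6]
Discordant pairs = inversions in this position sequence.
3: 1, 2 → 2
4: 1, 2 → 2
5: 1, 2 → 2
1: 0
2: 0
6: 0
Total: 2 + 2 + 2 + 0 + 0 + 0 = 6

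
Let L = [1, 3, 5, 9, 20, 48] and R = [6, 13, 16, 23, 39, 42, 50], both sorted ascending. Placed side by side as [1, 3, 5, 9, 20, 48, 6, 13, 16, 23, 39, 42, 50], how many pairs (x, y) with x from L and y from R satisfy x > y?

10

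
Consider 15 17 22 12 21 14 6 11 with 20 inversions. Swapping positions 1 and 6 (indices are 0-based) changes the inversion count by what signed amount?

Positions 1 and 6 hold 17 and 6; after swapping, the array is [15, 6, 22, 12, 21, 14, 17, 11].
For each element, count later entries that are smaller:
15 → 6, 12, 14, 11 → 4
6 → none → 0
22 → 12, 21, 14, 17, 11 → 5
12 → 11 → 1
21 → 14, 17, 11 → 3
14 → 11 → 1
17 → 11 → 1
11 → none → 0
Sum: 4 + 0 + 5 + 1 + 3 + 1 + 1 + 0 = 15
Change: 15 − 20 = -5

-5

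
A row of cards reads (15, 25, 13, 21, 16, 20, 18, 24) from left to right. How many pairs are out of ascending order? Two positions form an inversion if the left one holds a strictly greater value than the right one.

Inversions: 11

Element-by-element contributions:
15 → 13 → 1
25 → 13, 21, 16, 20, 18, 24 → 6
13 → none → 0
21 → 16, 20, 18 → 3
16 → none → 0
20 → 18 → 1
18 → none → 0
24 → none → 0
Sum: 1 + 6 + 0 + 3 + 0 + 1 + 0 + 0 = 11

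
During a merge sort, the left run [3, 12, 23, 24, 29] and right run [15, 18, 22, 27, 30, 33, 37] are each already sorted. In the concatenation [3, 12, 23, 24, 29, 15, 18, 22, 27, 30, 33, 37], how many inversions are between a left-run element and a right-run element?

For each element r of the right run, count left-run elements greater than r:
r = 15: 23, 24, 29 → 3
r = 18: 23, 24, 29 → 3
r = 22: 23, 24, 29 → 3
r = 27: 29 → 1
r = 30: none → 0
r = 33: none → 0
r = 37: none → 0
Cross-inversions: 3 + 3 + 3 + 1 + 0 + 0 + 0 = 10

10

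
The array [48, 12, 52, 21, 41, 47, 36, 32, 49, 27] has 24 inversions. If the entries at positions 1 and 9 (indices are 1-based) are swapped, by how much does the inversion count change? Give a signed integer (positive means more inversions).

+1

Positions 1 and 9 hold 48 and 49; after swapping, the array is [49, 12, 52, 21, 41, 47, 36, 32, 48, 27].
Count, for each position, how many later elements it exceeds:
49: 8
12: 0
52: 7
21: 0
41: 3
47: 3
36: 2
32: 1
48: 1
27: 0
Sum: 8 + 0 + 7 + 0 + 3 + 3 + 2 + 1 + 1 + 0 = 25
Change: 25 − 24 = +1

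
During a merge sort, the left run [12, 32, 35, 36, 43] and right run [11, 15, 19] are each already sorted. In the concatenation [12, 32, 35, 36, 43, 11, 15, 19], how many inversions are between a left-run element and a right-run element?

There are 13 split inversions.

Take each right-half value and tally the left-half values above it:
r = 11: 12, 32, 35, 36, 43 → 5
r = 15: 32, 35, 36, 43 → 4
r = 19: 32, 35, 36, 43 → 4
Cross-inversions: 5 + 4 + 4 = 13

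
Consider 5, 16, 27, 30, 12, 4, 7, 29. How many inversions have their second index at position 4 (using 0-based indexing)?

3 such elements

The element at index 4 is 12.
Elements before it: 5, 16, 27, 30
Those larger than 12: 16, 27, 30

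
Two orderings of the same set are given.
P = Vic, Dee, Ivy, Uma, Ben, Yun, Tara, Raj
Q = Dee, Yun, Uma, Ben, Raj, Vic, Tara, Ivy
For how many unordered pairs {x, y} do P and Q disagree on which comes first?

There are 13 disagreeing pairs.

Assign each item its position (1..8) in the first ordering, then rewrite the second ordering as that position sequence:
positions: Vic→1, Dee→2, Ivy→3, Uma→4, Ben→5, Yun→6, Tara→7, Raj→8
second ordering as positions: [2, 6, 4, 5, 8, 1, 7, 3]
Discordant pairs = inversions in this position sequence.
2: 1 → 1
6: 4, 5, 1, 3 → 4
4: 1, 3 → 2
5: 1, 3 → 2
8: 1, 7, 3 → 3
1: 0
7: 3 → 1
3: 0
Total: 1 + 4 + 2 + 2 + 3 + 0 + 1 + 0 = 13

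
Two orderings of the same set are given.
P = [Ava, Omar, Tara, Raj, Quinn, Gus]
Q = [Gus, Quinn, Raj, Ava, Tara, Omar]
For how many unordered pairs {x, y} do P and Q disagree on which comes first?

Assign each item its position (1..6) in the first ordering, then rewrite the second ordering as that position sequence:
positions: Ava→1, Omar→2, Tara→3, Raj→4, Quinn→5, Gus→6
second ordering as positions: [6, 5, 4, 1, 3, 2]
Discordant pairs = inversions in this position sequence.
6: 5, 4, 1, 3, 2 → 5
5: 4, 1, 3, 2 → 4
4: 1, 3, 2 → 3
1: 0
3: 2 → 1
2: 0
Total: 5 + 4 + 3 + 0 + 1 + 0 = 13

13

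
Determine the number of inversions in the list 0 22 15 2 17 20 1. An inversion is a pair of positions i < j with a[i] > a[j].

There are 10 inversions.

Listing every pair i<j with a[i]>a[j] (using 0-based positions):
(1,2): 22 > 15
(1,3): 22 > 2
(1,4): 22 > 17
(1,5): 22 > 20
(1,6): 22 > 1
(2,3): 15 > 2
(2,6): 15 > 1
(3,6): 2 > 1
(4,6): 17 > 1
(5,6): 20 > 1
That's 10 pairs.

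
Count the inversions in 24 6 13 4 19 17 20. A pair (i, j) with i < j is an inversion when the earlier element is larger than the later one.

Inversion pairs (indices are 1-based):
(1,2): 24 > 6
(1,3): 24 > 13
(1,4): 24 > 4
(1,5): 24 > 19
(1,6): 24 > 17
(1,7): 24 > 20
(2,4): 6 > 4
(3,4): 13 > 4
(5,6): 19 > 17
That's 9 pairs.

9 out-of-order pairs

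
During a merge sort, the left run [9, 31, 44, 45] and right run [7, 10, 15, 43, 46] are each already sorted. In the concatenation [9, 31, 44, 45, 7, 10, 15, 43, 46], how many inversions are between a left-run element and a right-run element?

12 split inversions

Count, for every r in R, how many entries of L exceed r:
r = 7: 9, 31, 44, 45 → 4
r = 10: 31, 44, 45 → 3
r = 15: 31, 44, 45 → 3
r = 43: 44, 45 → 2
r = 46: none → 0
Cross-inversions: 4 + 3 + 3 + 2 + 0 = 12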